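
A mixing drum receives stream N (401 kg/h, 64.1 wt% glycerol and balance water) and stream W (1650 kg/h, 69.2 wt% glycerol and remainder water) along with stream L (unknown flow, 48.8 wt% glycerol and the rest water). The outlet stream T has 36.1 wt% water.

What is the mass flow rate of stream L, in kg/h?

Let L be the unknown flow. Total out = 2051 + L.
water balance: 652.16 + 0.512·L = 0.361·(2051 + L)
(0.512 − 0.361)·L = 0.361×2051 − 652.16 = 88.252
L = 88.252 / 0.151 = 584.45 kg/h

584.5 kg/h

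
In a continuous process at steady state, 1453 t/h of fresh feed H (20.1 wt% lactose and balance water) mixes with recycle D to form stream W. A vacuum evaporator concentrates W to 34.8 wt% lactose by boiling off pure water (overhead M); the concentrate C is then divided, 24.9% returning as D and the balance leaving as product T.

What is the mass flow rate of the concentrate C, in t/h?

Overall lactose balance (none leaves overhead): lactose in fresh feed = lactose in product, i.e. 1453×0.201 = (1−0.249)·C·0.348.
C = 292.05/(0.348×0.751) = 1117.5 t/h.

1117 t/h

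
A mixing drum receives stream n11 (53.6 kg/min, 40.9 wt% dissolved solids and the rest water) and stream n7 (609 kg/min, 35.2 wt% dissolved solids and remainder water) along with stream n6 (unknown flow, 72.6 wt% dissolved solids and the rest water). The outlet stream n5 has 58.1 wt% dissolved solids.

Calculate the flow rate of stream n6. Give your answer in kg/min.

Let n6 be the unknown flow. Total out = 662.6 + n6.
dissolved solids balance: 236.29 + 0.726·n6 = 0.581·(662.6 + n6)
(0.726 − 0.581)·n6 = 0.581×662.6 − 236.29 = 148.68
n6 = 148.68 / 0.145 = 1025.4 kg/min

1025 kg/min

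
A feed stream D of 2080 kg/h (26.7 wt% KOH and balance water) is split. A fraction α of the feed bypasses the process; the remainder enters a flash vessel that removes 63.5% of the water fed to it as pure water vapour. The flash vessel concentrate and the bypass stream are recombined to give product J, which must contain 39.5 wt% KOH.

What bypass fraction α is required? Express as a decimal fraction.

All 2080×0.267 = 555.36 kg/h of KOH reaches J, so J = 555.36/0.395 = 1406 kg/h and vapour = 674.03 kg/h.
The evaporator receives (1−α)·2080 of feed at 0.733 water and removes 0.635 of that water:
0.635×0.733×(1−α)×2080 = 674.03
(1−α) = 674.03/968.15 = 0.6962;  α = 0.3038.

0.304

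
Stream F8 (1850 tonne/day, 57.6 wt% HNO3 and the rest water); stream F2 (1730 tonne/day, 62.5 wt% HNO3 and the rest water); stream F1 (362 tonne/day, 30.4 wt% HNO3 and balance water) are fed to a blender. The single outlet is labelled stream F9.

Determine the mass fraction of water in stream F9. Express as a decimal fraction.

Total flow out = 1850 + 1730 + 362 = 3942 tonne/day.
water in = 1850×0.424 + 1730×0.375 + 362×0.696 = 1685.1 tonne/day.
water mass fraction in F9 = 1685.1/3942 = 0.4275.

0.4275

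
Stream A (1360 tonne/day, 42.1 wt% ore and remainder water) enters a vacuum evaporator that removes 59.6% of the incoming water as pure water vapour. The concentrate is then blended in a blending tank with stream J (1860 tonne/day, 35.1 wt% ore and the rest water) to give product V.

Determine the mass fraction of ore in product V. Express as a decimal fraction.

0.4455

Vapour removed = 0.596×0.579×1360 = 469.31 tonne/day; concentrate = 890.69 tonne/day.
ore reaching the mixer = 572.56 (from concentrate) + 1860×0.351 = 1225.4 tonne/day.
Product flow = 890.69 + 1860 = 2750.7 tonne/day; ore fraction = 0.4455.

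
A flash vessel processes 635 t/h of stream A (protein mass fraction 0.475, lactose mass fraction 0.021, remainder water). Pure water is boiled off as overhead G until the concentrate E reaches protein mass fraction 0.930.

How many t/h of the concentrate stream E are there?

protein is conserved: 635×0.475 = 301.62 t/h all reports to the concentrate.
Concentrate = 301.62/(target fraction) = 324.33 t/h.

324.3 t/h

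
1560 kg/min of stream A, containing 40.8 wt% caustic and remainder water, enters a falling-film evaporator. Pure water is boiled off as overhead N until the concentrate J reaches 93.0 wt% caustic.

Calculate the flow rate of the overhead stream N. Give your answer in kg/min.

caustic is conserved: 1560×0.408 = 636.48 kg/min all reports to the concentrate.
Concentrate = 636.48/(target fraction) = 684.39 kg/min.
Overhead = 1560 − 684.39 = 875.61 kg/min.

875.6 kg/min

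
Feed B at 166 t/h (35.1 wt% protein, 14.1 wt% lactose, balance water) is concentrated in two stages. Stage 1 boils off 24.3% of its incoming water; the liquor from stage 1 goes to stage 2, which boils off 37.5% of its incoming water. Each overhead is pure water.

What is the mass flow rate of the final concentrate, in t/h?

121.6 t/h

water in feed = 166×0.508 = 84.328 t/h.
After stage 1: water left = (1−0.243)×84.328 = 63.836; stream total = 145.51 t/h.
After stage 2: water left = (1−0.375)×63.836 = 39.898; final concentrate = 121.57 t/h.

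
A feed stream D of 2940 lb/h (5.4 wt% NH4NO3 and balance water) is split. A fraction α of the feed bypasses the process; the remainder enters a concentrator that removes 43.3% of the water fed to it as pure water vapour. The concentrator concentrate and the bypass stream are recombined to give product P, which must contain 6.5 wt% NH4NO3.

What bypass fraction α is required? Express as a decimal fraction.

All 2940×0.054 = 158.76 lb/h of NH4NO3 reaches P, so P = 158.76/0.065 = 2442.5 lb/h and vapour = 497.54 lb/h.
The evaporator receives (1−α)·2940 of feed at 0.946 water and removes 0.433 of that water:
0.433×0.946×(1−α)×2940 = 497.54
(1−α) = 497.54/1204.3 = 0.4131;  α = 0.5869.

0.587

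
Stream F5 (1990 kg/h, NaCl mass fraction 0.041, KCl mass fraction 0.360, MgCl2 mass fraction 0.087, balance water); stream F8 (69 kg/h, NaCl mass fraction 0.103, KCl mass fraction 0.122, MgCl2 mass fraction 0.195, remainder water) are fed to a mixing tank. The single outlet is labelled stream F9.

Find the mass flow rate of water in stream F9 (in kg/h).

water out = water in = 1990×0.512 + 69×0.580 = 1058.9 kg/h.

1059 kg/h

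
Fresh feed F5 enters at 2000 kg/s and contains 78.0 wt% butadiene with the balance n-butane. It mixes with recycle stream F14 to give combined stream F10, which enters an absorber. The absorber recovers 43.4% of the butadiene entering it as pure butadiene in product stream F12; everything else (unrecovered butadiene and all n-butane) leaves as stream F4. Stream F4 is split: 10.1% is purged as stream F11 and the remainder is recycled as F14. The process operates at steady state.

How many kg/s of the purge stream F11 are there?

621.6 kg/s

n-butane enters only via F5 and leaves only via the purge: 2000×0.220 = 0.101×(n-butane in F4), and the absorber passes all n-butane, so n-butane in F10 = n-butane in F4 = 4356.4 kg/s.
butadiene in F10: m_A = 2000×0.780 + (1−0.101)·(1−0.434)·m_A, so m_A = 1560/0.4912 = 3176.1 kg/s.
F4 = (1−0.434)×3176.1 + 4356.4 = 6154.1 kg/s.
Purge F11 = 0.101×6154.1 = 621.57 kg/s.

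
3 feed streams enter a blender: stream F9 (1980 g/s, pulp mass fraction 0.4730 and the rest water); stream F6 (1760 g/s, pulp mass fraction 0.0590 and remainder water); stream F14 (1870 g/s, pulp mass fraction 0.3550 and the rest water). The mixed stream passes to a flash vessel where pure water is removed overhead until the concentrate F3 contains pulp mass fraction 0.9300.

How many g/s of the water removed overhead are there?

3777 g/s

pulp entering = 1980×0.473 + 1760×0.059 + 1870×0.355 = 1704.2 g/s.
All pulp reports to F3, so F3 = 1704.2/0.930 = 1832.5 g/s.
Total feed = 5610 g/s; overhead = 5610 − 1832.5 = 3777.5 g/s.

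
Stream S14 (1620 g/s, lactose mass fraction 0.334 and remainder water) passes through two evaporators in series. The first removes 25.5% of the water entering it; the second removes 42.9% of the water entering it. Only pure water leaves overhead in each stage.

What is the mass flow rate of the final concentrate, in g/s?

1000 g/s

water in feed = 1620×0.666 = 1078.9 g/s.
After stage 1: water left = (1−0.255)×1078.9 = 803.8; stream total = 1344.9 g/s.
After stage 2: water left = (1−0.429)×803.8 = 458.97; final concentrate = 1000 g/s.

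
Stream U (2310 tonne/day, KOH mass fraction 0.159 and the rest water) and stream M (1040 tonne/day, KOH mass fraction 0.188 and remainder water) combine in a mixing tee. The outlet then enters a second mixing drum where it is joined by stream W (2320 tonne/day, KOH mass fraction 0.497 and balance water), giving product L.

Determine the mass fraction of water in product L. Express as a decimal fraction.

Overall, product flow = 5670 tonne/day.
water in = 2310×0.841 + 1040×0.812 + 2320×0.503 = 3954.2 tonne/day.
water fraction in L = 0.697.

0.697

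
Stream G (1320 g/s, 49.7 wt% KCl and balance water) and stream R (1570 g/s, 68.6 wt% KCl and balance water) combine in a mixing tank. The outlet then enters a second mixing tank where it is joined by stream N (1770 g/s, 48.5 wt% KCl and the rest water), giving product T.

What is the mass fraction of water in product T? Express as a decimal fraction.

Overall, product flow = 4660 g/s.
water in = 1320×0.503 + 1570×0.314 + 1770×0.515 = 2068.5 g/s.
water fraction in T = 0.4439.

0.4439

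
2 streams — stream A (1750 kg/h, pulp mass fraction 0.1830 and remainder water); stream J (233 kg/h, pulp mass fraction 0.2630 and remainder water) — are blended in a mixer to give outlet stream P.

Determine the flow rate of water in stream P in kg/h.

1601 kg/h

water out = water in = 1750×0.817 + 233×0.737 = 1601.5 kg/h.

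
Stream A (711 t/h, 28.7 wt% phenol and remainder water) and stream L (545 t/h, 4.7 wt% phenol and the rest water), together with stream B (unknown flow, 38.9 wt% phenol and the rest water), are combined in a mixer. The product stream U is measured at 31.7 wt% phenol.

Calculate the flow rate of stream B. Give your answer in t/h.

Let B be the unknown flow. Total out = 1256 + B.
phenol balance: 229.67 + 0.389·B = 0.317·(1256 + B)
(0.389 − 0.317)·B = 0.317×1256 − 229.67 = 168.48
B = 168.48 / 0.072 = 2340 t/h

2340 t/h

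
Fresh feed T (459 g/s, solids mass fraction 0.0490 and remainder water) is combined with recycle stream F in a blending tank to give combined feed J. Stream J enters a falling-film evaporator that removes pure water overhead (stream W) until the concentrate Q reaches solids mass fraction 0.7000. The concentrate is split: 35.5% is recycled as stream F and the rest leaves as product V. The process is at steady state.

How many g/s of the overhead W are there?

Overall solids balance (none leaves overhead): solids in fresh feed = solids in product, i.e. 459×0.049 = (1−0.355)·Q·0.700.
Q = 22.491/(0.700×0.645) = 49.814 g/s.
Recycle F = 0.355×49.814 = 17.684 g/s.
Combined feed J = 459 + 17.684 = 476.68 g/s.
Overhead W = J − Q = 476.68 − 49.814 = 426.87 g/s.

426.9 g/s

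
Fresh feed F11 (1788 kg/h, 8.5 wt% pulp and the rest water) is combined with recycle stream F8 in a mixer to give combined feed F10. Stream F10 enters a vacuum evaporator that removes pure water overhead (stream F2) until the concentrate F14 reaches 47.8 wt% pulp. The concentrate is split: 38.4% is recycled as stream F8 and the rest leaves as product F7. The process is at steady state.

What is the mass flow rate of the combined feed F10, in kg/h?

1986 kg/h

Overall pulp balance (none leaves overhead): pulp in fresh feed = pulp in product, i.e. 1788×0.085 = (1−0.384)·F14·0.478.
F14 = 151.98/(0.478×0.616) = 516.15 kg/h.
Recycle F8 = 0.384×516.15 = 198.2 kg/h.
Combined feed F10 = 1788 + 198.2 = 1986.2 kg/h.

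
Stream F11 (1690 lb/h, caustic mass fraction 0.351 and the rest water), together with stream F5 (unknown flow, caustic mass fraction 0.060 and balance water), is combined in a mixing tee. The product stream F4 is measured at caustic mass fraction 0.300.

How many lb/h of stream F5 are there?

Let F5 be the unknown flow. Total out = 1690 + F5.
caustic balance: 593.19 + 0.060·F5 = 0.300·(1690 + F5)
(0.060 − 0.300)·F5 = 0.300×1690 − 593.19 = -86.19
F5 = -86.19 / -0.240 = 359.12 lb/h

359.1 lb/h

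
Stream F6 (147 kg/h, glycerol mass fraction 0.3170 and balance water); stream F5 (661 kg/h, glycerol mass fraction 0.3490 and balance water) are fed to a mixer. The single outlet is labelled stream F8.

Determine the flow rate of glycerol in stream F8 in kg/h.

glycerol out = glycerol in = 147×0.317 + 661×0.349 = 277.29 kg/h.

277.3 kg/h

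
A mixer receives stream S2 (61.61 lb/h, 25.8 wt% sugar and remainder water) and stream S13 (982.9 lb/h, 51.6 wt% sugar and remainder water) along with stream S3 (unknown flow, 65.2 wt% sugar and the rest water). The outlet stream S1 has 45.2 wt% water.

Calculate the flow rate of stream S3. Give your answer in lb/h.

Let S3 be the unknown flow. Total out = 1044.5 + S3.
water balance: 521.44 + 0.348·S3 = 0.452·(1044.5 + S3)
(0.348 − 0.452)·S3 = 0.452×1044.5 − 521.44 = -49.32
S3 = -49.32 / -0.104 = 474.23 lb/h

474.2 lb/h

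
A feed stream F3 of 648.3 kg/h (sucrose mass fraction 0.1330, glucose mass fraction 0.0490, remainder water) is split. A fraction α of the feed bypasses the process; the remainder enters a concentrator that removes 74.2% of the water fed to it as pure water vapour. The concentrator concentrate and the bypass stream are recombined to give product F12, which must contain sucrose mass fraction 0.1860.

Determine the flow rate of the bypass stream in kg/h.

All 648.3×0.133 = 86.224 kg/h of sucrose reaches F12, so F12 = 86.224/0.186 = 463.57 kg/h and vapour = 184.73 kg/h.
The evaporator receives (1−α)·648.3 of feed at 0.818 water and removes 0.742 of that water:
0.742×0.818×(1−α)×648.3 = 184.73
(1−α) = 184.73/393.49 = 0.4695;  α = 0.5305.
Bypass flow = 0.5305×648.3 = 343.94 kg/h.

343.9 kg/h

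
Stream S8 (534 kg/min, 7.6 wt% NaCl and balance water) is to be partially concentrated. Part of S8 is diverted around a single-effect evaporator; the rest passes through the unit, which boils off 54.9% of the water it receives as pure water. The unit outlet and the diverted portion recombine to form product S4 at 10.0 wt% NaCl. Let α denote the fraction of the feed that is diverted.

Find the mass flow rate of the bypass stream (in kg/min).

281.4 kg/min

All 534×0.076 = 40.584 kg/min of NaCl reaches S4, so S4 = 40.584/0.100 = 405.84 kg/min and vapour = 128.16 kg/min.
The evaporator receives (1−α)·534 of feed at 0.924 water and removes 0.549 of that water:
0.549×0.924×(1−α)×534 = 128.16
(1−α) = 128.16/270.89 = 0.4731;  α = 0.5269.
Bypass flow = 0.5269×534 = 281.36 kg/min.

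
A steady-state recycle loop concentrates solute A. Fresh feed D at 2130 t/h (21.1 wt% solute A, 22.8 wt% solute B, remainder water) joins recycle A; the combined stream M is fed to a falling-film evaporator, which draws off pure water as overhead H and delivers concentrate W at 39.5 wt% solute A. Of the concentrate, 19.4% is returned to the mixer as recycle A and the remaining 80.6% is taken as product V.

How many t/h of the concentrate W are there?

1412 t/h

Overall solute A balance (none leaves overhead): solute A in fresh feed = solute A in product, i.e. 2130×0.211 = (1−0.194)·W·0.395.
W = 449.43/(0.395×0.806) = 1411.7 t/h.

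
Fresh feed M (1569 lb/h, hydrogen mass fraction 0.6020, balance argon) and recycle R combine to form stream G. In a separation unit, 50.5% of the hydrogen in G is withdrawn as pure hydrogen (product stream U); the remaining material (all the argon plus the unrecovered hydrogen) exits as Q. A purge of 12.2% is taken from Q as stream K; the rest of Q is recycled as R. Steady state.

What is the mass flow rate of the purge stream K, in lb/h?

argon enters only via M and leaves only via the purge: 1569×0.398 = 0.122×(argon in Q), and the separation unit passes all argon, so argon in G = argon in Q = 5118.5 lb/h.
hydrogen in G: m_A = 1569×0.602 + (1−0.122)·(1−0.505)·m_A, so m_A = 944.54/0.5654 = 1670.6 lb/h.
Q = (1−0.505)×1670.6 + 5118.5 = 5945.5 lb/h.
Purge K = 0.122×5945.5 = 725.35 lb/h.

725.3 lb/h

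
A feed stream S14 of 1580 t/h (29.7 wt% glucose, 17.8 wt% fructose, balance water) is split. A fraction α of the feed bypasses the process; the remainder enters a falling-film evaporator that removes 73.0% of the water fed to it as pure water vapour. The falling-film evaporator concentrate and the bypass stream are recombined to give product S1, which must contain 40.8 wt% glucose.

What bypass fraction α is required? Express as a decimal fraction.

0.290

All 1580×0.297 = 469.26 t/h of glucose reaches S1, so S1 = 469.26/0.408 = 1150.1 t/h and vapour = 429.85 t/h.
The evaporator receives (1−α)·1580 of feed at 0.525 water and removes 0.730 of that water:
0.730×0.525×(1−α)×1580 = 429.85
(1−α) = 429.85/605.53 = 0.7099;  α = 0.2901.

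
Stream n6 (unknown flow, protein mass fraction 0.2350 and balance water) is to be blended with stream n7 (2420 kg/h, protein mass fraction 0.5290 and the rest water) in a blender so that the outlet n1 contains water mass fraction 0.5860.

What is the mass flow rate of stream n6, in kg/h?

Let n6 be the unknown flow. Total out = 2420 + n6.
water balance: 1139.8 + 0.765·n6 = 0.586·(2420 + n6)
(0.765 − 0.586)·n6 = 0.586×2420 − 1139.8 = 278.3
n6 = 278.3 / 0.179 = 1554.7 kg/h

1555 kg/h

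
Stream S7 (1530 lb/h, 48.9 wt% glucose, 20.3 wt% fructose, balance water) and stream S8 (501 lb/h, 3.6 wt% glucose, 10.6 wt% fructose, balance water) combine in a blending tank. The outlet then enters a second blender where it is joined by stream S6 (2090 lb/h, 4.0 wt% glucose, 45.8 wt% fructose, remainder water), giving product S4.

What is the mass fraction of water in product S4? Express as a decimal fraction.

0.473

Overall, product flow = 4121 lb/h.
water in = 1530×0.308 + 501×0.858 + 2090×0.502 = 1950.3 lb/h.
water fraction in S4 = 0.473.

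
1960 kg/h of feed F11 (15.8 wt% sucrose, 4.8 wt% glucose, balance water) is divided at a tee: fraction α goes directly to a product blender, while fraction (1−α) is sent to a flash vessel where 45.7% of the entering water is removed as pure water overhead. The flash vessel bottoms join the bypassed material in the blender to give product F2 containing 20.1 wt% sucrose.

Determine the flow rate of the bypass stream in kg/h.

804.4 kg/h

All 1960×0.158 = 309.68 kg/h of sucrose reaches F2, so F2 = 309.68/0.201 = 1540.7 kg/h and vapour = 419.3 kg/h.
The evaporator receives (1−α)·1960 of feed at 0.794 water and removes 0.457 of that water:
0.457×0.794×(1−α)×1960 = 419.3
(1−α) = 419.3/711.2 = 0.5896;  α = 0.4104.
Bypass flow = 0.4104×1960 = 804.44 kg/h.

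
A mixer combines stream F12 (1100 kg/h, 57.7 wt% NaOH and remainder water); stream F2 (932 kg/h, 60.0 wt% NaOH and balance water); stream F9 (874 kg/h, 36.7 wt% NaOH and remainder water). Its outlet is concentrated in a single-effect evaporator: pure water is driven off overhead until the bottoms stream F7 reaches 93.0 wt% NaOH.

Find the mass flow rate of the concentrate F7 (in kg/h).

NaOH entering = 1100×0.577 + 932×0.600 + 874×0.367 = 1514.7 kg/h.
All NaOH reports to F7, so F7 = 1514.7/0.930 = 1628.7 kg/h.

1629 kg/h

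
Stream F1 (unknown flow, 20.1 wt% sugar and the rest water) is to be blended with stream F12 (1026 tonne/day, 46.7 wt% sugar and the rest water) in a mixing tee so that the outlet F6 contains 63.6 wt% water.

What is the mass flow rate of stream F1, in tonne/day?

648.3 tonne/day

Let F1 be the unknown flow. Total out = 1026 + F1.
water balance: 546.86 + 0.799·F1 = 0.636·(1026 + F1)
(0.799 − 0.636)·F1 = 0.636×1026 − 546.86 = 105.68
F1 = 105.68 / 0.163 = 648.33 tonne/day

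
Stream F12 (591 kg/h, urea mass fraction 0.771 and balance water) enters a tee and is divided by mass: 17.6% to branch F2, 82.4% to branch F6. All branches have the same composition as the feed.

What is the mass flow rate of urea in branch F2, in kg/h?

Branch F2 total = 0.176×591 = 104.02 kg/h.
urea in F2 = 0.771×104.02 = 80.196 kg/h.

80.2 kg/h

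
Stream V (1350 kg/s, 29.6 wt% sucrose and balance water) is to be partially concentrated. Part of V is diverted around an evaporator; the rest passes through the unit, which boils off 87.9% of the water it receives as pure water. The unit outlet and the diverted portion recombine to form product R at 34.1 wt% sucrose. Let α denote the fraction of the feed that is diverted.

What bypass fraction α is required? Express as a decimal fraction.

All 1350×0.296 = 399.6 kg/s of sucrose reaches R, so R = 399.6/0.341 = 1171.8 kg/s and vapour = 178.15 kg/s.
The evaporator receives (1−α)·1350 of feed at 0.704 water and removes 0.879 of that water:
0.879×0.704×(1−α)×1350 = 178.15
(1−α) = 178.15/835.4 = 0.2133;  α = 0.7867.

0.787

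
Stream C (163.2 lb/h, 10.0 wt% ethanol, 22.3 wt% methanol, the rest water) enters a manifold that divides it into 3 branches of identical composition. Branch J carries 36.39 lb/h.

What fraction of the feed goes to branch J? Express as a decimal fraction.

0.223

Fraction to J = 36.39/163.2 = 0.2230.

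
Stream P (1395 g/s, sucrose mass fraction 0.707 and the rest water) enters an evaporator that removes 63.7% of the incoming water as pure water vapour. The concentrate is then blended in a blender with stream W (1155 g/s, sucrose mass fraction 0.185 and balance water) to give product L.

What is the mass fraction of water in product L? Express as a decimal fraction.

0.476

Vapour removed = 0.637×0.293×1395 = 260.36 g/s; concentrate = 1134.6 g/s.
water reaching the mixer = 148.37 (from concentrate) + 1155×0.815 = 1089.7 g/s.
Product flow = 1134.6 + 1155 = 2289.6 g/s; water fraction = 0.476.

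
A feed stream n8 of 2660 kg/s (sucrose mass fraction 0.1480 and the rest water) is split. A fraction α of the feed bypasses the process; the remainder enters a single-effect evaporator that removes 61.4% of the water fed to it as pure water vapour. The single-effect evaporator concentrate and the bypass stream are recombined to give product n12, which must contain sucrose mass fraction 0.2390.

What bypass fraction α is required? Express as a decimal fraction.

0.272

All 2660×0.148 = 393.68 kg/s of sucrose reaches n12, so n12 = 393.68/0.239 = 1647.2 kg/s and vapour = 1012.8 kg/s.
The evaporator receives (1−α)·2660 of feed at 0.852 water and removes 0.614 of that water:
0.614×0.852×(1−α)×2660 = 1012.8
(1−α) = 1012.8/1391.5 = 0.7278;  α = 0.2722.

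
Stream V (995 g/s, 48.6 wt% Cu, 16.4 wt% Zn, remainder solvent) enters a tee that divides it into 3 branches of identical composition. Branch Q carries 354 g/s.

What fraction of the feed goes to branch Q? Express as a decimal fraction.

0.356

Fraction to Q = 354/995 = 0.3558.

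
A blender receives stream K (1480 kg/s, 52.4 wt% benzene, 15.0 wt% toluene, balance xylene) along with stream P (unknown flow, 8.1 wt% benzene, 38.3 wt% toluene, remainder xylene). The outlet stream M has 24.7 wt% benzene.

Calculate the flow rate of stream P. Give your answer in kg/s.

Let P be the unknown flow. Total out = 1480 + P.
benzene balance: 775.52 + 0.081·P = 0.247·(1480 + P)
(0.081 − 0.247)·P = 0.247×1480 − 775.52 = -409.96
P = -409.96 / -0.166 = 2469.6 kg/s

2470 kg/s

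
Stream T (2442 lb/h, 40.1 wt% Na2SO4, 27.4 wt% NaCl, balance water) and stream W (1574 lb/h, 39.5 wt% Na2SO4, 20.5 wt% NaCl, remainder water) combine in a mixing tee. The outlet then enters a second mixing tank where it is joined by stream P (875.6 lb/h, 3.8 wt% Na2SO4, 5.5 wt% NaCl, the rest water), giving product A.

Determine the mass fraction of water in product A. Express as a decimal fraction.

0.453

Overall, product flow = 4891.6 lb/h.
water in = 2442×0.325 + 1574×0.400 + 875.6×0.907 = 2217.4 lb/h.
water fraction in A = 0.453.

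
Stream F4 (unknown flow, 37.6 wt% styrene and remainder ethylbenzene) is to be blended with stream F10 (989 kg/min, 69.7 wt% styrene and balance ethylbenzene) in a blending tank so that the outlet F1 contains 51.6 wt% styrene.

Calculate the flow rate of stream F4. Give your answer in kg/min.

Let F4 be the unknown flow. Total out = 989 + F4.
styrene balance: 689.33 + 0.376·F4 = 0.516·(989 + F4)
(0.376 − 0.516)·F4 = 0.516×989 − 689.33 = -179.01
F4 = -179.01 / -0.140 = 1278.6 kg/min

1279 kg/min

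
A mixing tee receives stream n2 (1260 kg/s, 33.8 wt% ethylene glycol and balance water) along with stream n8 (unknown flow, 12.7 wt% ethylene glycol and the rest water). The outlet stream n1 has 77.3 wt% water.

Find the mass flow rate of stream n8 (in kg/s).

1399 kg/s

Let n8 be the unknown flow. Total out = 1260 + n8.
water balance: 834.12 + 0.873·n8 = 0.773·(1260 + n8)
(0.873 − 0.773)·n8 = 0.773×1260 − 834.12 = 139.86
n8 = 139.86 / 0.100 = 1398.6 kg/s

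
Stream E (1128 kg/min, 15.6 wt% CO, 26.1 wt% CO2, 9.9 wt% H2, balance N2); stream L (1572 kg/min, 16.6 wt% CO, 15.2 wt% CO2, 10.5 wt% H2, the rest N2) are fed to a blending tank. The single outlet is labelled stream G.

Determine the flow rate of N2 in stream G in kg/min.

1453 kg/min

N2 out = N2 in = 1128×0.484 + 1572×0.577 = 1453 kg/min.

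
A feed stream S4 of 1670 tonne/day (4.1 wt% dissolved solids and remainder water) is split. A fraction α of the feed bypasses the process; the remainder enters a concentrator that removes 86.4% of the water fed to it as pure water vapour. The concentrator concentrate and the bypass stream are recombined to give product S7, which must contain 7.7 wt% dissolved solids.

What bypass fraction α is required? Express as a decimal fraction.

All 1670×0.041 = 68.47 tonne/day of dissolved solids reaches S7, so S7 = 68.47/0.077 = 889.22 tonne/day and vapour = 780.78 tonne/day.
The evaporator receives (1−α)·1670 of feed at 0.959 water and removes 0.864 of that water:
0.864×0.959×(1−α)×1670 = 780.78
(1−α) = 780.78/1383.7 = 0.5643;  α = 0.4357.

0.436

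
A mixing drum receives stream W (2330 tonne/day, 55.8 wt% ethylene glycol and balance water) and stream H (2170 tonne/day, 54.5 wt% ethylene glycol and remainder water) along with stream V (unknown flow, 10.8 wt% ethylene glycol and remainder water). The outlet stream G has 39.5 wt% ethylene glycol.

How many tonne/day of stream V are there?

Let V be the unknown flow. Total out = 4500 + V.
ethylene glycol balance: 2482.8 + 0.108·V = 0.395·(4500 + V)
(0.108 − 0.395)·V = 0.395×4500 − 2482.8 = -705.29
V = -705.29 / -0.287 = 2457.5 tonne/day

2457 tonne/day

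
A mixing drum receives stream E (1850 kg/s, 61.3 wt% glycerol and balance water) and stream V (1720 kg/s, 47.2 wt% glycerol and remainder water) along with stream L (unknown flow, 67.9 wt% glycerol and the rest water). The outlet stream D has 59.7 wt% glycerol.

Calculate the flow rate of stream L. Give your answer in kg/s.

2261 kg/s

Let L be the unknown flow. Total out = 3570 + L.
glycerol balance: 1945.9 + 0.679·L = 0.597·(3570 + L)
(0.679 − 0.597)·L = 0.597×3570 − 1945.9 = 185.4
L = 185.4 / 0.082 = 2261 kg/s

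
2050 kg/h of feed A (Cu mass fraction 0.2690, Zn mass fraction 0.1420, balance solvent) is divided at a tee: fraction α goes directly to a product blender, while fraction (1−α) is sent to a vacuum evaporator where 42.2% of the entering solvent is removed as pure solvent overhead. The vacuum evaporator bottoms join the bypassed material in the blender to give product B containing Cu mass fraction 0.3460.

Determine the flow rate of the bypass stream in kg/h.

214.6 kg/h

All 2050×0.269 = 551.45 kg/h of Cu reaches B, so B = 551.45/0.346 = 1593.8 kg/h and vapour = 456.21 kg/h.
The evaporator receives (1−α)·2050 of feed at 0.589 solvent and removes 0.422 of that solvent:
0.422×0.589×(1−α)×2050 = 456.21
(1−α) = 456.21/509.54 = 0.8953;  α = 0.1047.
Bypass flow = 0.1047×2050 = 214.56 kg/h.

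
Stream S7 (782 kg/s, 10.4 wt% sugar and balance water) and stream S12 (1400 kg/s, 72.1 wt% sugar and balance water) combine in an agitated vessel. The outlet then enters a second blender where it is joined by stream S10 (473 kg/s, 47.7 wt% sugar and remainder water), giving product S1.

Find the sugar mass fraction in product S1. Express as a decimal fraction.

0.4958

Overall, product flow = 2655 kg/s.
sugar in = 782×0.104 + 1400×0.721 + 473×0.477 = 1316.3 kg/s.
sugar fraction in S1 = 0.4958.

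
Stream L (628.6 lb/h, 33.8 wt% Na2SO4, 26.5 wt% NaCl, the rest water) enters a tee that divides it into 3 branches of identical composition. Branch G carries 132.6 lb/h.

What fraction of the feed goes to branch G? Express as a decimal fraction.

0.211

Fraction to G = 132.6/628.6 = 0.2109.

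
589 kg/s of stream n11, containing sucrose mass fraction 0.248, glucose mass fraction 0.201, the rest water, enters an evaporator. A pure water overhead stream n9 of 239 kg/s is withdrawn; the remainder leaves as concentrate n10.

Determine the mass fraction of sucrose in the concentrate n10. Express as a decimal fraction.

sucrose is not removed: 589×0.248 = 146.07 kg/s of sucrose enters n10.
Concentrate = 589 − 239 = 350 kg/s.
Mass fraction = 146.07/350 = 0.417.

0.417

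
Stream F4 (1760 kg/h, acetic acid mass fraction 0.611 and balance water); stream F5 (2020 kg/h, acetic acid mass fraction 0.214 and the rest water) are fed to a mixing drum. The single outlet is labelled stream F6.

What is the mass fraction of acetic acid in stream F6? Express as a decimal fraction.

Total flow out = 1760 + 2020 = 3780 kg/h.
acetic acid in = 1760×0.611 + 2020×0.214 = 1507.6 kg/h.
acetic acid mass fraction in F6 = 1507.6/3780 = 0.399.

0.399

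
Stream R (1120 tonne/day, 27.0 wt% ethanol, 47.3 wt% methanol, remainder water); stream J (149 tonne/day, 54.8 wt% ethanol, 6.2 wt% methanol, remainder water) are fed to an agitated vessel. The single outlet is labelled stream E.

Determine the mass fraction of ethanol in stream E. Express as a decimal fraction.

0.303

Total flow out = 1120 + 149 = 1269 tonne/day.
ethanol in = 1120×0.270 + 149×0.548 = 384.05 tonne/day.
ethanol mass fraction in E = 384.05/1269 = 0.303.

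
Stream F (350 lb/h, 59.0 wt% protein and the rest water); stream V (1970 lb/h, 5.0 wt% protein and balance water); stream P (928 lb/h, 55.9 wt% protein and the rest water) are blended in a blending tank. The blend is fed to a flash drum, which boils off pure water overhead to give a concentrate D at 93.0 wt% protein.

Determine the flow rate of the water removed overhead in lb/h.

2362 lb/h

protein entering = 350×0.590 + 1970×0.050 + 928×0.559 = 823.75 lb/h.
All protein reports to D, so D = 823.75/0.930 = 885.75 lb/h.
Total feed = 3248 lb/h; overhead = 3248 − 885.75 = 2362.2 lb/h.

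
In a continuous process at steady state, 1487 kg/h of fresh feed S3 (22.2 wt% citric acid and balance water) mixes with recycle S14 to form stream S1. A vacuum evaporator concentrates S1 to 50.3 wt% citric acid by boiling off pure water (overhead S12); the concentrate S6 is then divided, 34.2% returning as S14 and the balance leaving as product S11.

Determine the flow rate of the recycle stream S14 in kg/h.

Overall citric acid balance (none leaves overhead): citric acid in fresh feed = citric acid in product, i.e. 1487×0.222 = (1−0.342)·S6·0.503.
S6 = 330.11/(0.503×0.658) = 997.4 kg/h.
Recycle S14 = 0.342×997.4 = 341.11 kg/h.

341.1 kg/h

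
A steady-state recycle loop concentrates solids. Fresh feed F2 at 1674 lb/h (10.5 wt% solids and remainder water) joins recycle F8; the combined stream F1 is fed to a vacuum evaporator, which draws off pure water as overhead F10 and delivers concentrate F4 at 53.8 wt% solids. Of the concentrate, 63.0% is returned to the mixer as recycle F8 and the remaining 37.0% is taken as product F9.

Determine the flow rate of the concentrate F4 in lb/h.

Overall solids balance (none leaves overhead): solids in fresh feed = solids in product, i.e. 1674×0.105 = (1−0.630)·F4·0.538.
F4 = 175.77/(0.538×0.370) = 883 lb/h.

883 lb/h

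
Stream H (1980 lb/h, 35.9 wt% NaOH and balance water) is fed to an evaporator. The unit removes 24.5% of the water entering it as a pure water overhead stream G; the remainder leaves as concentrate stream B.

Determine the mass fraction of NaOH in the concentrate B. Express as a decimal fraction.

NaOH is not removed: 1980×0.359 = 710.82 lb/h of NaOH enters B.
water entering = 1980×0.641 = 1269.2 lb/h; overhead removed = 0.245×1269.2 = 310.95 lb/h.
Concentrate = 1980 − 310.95 = 1669.1 lb/h.
Mass fraction = 710.82/1669.1 = 0.4259.

0.4259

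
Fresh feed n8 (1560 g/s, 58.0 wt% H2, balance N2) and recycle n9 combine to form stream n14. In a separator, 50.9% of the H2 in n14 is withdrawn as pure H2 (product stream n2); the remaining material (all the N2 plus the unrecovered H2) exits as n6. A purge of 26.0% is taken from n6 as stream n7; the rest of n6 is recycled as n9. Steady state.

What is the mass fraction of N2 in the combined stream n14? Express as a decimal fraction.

0.639

N2 enters only via n8 and leaves only via the purge: 1560×0.420 = 0.260×(N2 in n6), and the separator passes all N2, so N2 in n14 = N2 in n6 = 2520 g/s.
H2 in n14: m_A = 1560×0.580 + (1−0.260)·(1−0.509)·m_A, so m_A = 904.8/0.6367 = 1421.2 g/s.
n14 = 1421.2 + 2520 = 3941.2 g/s.
N2 fraction in n14 = 2520/3941.2 = 0.639.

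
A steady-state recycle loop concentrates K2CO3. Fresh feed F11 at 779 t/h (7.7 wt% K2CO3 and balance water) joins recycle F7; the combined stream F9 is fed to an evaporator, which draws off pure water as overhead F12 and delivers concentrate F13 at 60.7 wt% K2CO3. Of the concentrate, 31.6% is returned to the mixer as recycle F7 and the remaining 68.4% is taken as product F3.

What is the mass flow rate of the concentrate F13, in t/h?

144.5 t/h

Overall K2CO3 balance (none leaves overhead): K2CO3 in fresh feed = K2CO3 in product, i.e. 779×0.077 = (1−0.316)·F13·0.607.
F13 = 59.983/(0.607×0.684) = 144.47 t/h.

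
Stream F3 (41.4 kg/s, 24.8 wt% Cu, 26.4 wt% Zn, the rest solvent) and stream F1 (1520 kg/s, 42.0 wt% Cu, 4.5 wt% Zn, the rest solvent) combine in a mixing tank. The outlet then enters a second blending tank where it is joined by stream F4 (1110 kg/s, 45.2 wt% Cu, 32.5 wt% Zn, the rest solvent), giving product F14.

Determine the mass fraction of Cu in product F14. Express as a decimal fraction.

Overall, product flow = 2671.4 kg/s.
Cu in = 41.4×0.248 + 1520×0.420 + 1110×0.452 = 1150.4 kg/s.
Cu fraction in F14 = 0.431.

0.431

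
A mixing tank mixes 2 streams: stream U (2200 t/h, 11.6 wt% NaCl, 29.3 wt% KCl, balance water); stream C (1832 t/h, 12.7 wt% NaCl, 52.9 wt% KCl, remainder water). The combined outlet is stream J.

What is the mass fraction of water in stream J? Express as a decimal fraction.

Total flow out = 2200 + 1832 = 4032 t/h.
water in = 2200×0.591 + 1832×0.344 = 1930.4 t/h.
water mass fraction in J = 1930.4/4032 = 0.479.

0.479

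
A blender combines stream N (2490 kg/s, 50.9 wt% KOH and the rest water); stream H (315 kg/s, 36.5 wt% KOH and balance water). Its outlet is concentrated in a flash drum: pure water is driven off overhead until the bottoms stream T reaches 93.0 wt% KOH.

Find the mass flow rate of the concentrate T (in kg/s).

KOH entering = 2490×0.509 + 315×0.365 = 1382.4 kg/s.
All KOH reports to T, so T = 1382.4/0.930 = 1486.4 kg/s.

1486 kg/s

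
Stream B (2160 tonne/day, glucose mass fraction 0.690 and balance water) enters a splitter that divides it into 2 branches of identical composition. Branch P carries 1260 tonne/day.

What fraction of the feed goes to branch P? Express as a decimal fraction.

0.583

Fraction to P = 1260/2160 = 0.5833.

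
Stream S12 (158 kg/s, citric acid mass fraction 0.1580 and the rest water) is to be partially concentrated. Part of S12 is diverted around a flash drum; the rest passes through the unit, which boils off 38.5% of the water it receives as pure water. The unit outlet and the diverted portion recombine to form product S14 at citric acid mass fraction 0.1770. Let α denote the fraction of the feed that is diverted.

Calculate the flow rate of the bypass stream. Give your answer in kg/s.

All 158×0.158 = 24.964 kg/s of citric acid reaches S14, so S14 = 24.964/0.177 = 141.04 kg/s and vapour = 16.96 kg/s.
The evaporator receives (1−α)·158 of feed at 0.842 water and removes 0.385 of that water:
0.385×0.842×(1−α)×158 = 16.96
(1−α) = 16.96/51.219 = 0.3311;  α = 0.6689.
Bypass flow = 0.6689×158 = 105.68 kg/s.

105.7 kg/s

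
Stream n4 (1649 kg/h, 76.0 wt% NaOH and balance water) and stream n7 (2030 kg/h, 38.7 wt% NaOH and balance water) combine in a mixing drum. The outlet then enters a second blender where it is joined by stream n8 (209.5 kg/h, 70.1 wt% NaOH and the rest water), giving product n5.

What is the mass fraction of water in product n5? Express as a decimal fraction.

0.438

Overall, product flow = 3888.5 kg/h.
water in = 1649×0.240 + 2030×0.613 + 209.5×0.299 = 1702.8 kg/h.
water fraction in n5 = 0.438.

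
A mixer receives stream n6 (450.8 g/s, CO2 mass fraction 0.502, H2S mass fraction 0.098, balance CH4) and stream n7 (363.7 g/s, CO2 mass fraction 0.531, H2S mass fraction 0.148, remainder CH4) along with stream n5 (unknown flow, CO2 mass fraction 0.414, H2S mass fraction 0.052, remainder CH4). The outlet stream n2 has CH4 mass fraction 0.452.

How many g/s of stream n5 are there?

866.9 g/s

Let n5 be the unknown flow. Total out = 814.5 + n5.
CH4 balance: 297.07 + 0.534·n5 = 0.452·(814.5 + n5)
(0.534 − 0.452)·n5 = 0.452×814.5 − 297.07 = 71.086
n5 = 71.086 / 0.082 = 866.91 g/s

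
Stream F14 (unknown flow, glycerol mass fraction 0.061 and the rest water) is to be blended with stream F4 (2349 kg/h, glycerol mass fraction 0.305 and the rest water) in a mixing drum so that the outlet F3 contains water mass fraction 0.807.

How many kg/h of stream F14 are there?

1993 kg/h

Let F14 be the unknown flow. Total out = 2349 + F14.
water balance: 1632.6 + 0.939·F14 = 0.807·(2349 + F14)
(0.939 − 0.807)·F14 = 0.807×2349 − 1632.6 = 263.09
F14 = 263.09 / 0.132 = 1993.1 kg/h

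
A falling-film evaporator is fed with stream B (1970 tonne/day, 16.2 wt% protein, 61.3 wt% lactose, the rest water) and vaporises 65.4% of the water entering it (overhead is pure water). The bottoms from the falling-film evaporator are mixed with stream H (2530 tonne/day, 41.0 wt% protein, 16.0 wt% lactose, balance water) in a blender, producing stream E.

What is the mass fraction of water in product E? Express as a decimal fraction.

0.2948

Vapour removed = 0.654×0.225×1970 = 289.89 tonne/day; concentrate = 1680.1 tonne/day.
water reaching the mixer = 153.36 (from concentrate) + 2530×0.430 = 1241.3 tonne/day.
Product flow = 1680.1 + 2530 = 4210.1 tonne/day; water fraction = 0.2948.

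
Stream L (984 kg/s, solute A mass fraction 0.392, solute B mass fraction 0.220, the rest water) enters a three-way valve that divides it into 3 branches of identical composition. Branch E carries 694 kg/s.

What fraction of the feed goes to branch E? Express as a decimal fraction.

Fraction to E = 694/984 = 0.7053.

0.705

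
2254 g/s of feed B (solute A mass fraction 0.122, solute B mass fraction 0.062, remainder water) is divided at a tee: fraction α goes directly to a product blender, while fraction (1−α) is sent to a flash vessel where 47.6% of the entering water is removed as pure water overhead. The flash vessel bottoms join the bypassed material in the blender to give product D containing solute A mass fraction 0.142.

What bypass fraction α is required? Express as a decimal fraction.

All 2254×0.122 = 274.99 g/s of solute A reaches D, so D = 274.99/0.142 = 1936.5 g/s and vapour = 317.46 g/s.
The evaporator receives (1−α)·2254 of feed at 0.816 water and removes 0.476 of that water:
0.476×0.816×(1−α)×2254 = 317.46
(1−α) = 317.46/875.49 = 0.3626;  α = 0.6374.

0.637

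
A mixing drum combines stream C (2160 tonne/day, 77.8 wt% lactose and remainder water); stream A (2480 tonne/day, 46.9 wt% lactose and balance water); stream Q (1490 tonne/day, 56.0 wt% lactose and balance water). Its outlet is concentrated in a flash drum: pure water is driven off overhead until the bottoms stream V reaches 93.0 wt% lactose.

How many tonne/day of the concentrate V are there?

3955 tonne/day

lactose entering = 2160×0.778 + 2480×0.469 + 1490×0.560 = 3678 tonne/day.
All lactose reports to V, so V = 3678/0.930 = 3954.8 tonne/day.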